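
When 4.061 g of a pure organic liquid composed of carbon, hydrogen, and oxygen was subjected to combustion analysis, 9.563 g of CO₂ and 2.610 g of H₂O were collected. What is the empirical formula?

mol C = 9.563 g CO₂ ÷ 44.009 g/mol = 0.21730 mol
mol H = 2 × 2.610 g H₂O ÷ 18.015 g/mol = 0.28976 mol
mass O = 4.061 − (2.6099 + 0.29208) = 1.1590 g → mol O = 1.1590 ÷ 15.999 = 0.072441 mol
Divide by the smallest (0.072441 mol): C 3.000, H 4.000, O 1.000

C3H4O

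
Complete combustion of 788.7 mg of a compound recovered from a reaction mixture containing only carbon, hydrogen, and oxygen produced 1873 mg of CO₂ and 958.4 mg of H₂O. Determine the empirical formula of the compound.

mol C = 1.873 g CO₂ ÷ 44.009 g/mol = 0.042559 mol
mol H = 2 × 0.9584 g H₂O ÷ 18.015 g/mol = 0.10640 mol
mass O = 0.7887 − (0.51118 + 0.10725) = 0.17027 g → mol O = 0.17027 ÷ 15.999 = 0.010642 mol
Divide by the smallest (0.010642 mol): C 3.999, H 9.998, O 1.000

C4H10O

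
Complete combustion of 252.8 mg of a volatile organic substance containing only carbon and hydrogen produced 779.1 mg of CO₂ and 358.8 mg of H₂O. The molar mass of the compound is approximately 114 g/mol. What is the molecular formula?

mol C = 0.7791 g CO₂ ÷ 44.009 g/mol = 0.017703 mol
mol H = 2 × 0.3588 g H₂O ÷ 18.015 g/mol = 0.039833 mol
Divide by the smallest (0.017703 mol): C 1.000, H 2.250
Multiplying each by 4 gives whole numbers: C 4.00, H 9.00
Empirical formula: C4H9
Empirical-formula mass = 57.12 g/mol; 114 ÷ 57.12 ≈ 2, so the molecular formula is C8H18.

C8H18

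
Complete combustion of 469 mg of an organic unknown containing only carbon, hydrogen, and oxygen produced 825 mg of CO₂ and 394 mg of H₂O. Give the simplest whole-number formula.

C3H7O2

mol C = 0.825 g CO₂ ÷ 44.009 g/mol = 0.01875 mol
mol H = 2 × 0.394 g H₂O ÷ 18.015 g/mol = 0.04374 mol
mass O = 0.469 − (0.2252 + 0.04409) = 0.1997 g → mol O = 0.1997 ÷ 15.999 = 0.01249 mol
Divide by the smallest (0.01249 mol): C 1.501, H 3.503, O 1.000
Multiplying each by 2 gives whole numbers: C 3.00, H 7.01, O 2.00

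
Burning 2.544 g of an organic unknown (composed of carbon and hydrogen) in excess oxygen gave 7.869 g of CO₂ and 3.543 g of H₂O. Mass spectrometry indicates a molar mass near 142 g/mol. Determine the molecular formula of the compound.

mol C = 7.869 g CO₂ ÷ 44.009 g/mol = 0.17880 mol
mol H = 2 × 3.543 g H₂O ÷ 18.015 g/mol = 0.39334 mol
Divide by the smallest (0.17880 mol): C 1.000, H 2.200
Multiplying each by 5 gives whole numbers: C 5.00, H 11.00
Empirical formula: C5H11
Empirical-formula mass = 71.14 g/mol; 142 ÷ 71.14 ≈ 2, so the molecular formula is C10H22.

C10H22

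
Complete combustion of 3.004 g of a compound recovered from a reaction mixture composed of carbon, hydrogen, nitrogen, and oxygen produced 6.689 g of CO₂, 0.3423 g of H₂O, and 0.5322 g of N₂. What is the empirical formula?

mol C = 6.689 g CO₂ ÷ 44.009 g/mol = 0.15199 mol
mol H = 2 × 0.3423 g H₂O ÷ 18.015 g/mol = 0.038002 mol
mol N = 2 × 0.5322 g N₂ ÷ 28.014 g/mol = 0.037995 mol
mass O = 3.004 − (1.8256 + 0.038306 + 0.53220) = 0.60792 g → mol O = 0.60792 ÷ 15.999 = 0.037998 mol
Divide by the smallest (0.037995 mol): C 4.000, H 1.000, N 1.000, O 1.000

C4HNO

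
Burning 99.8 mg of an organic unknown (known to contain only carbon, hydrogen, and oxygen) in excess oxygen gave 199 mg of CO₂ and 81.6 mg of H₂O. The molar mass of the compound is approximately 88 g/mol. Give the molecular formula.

mol C = 0.199 g CO₂ ÷ 44.009 g/mol = 0.004522 mol
mol H = 2 × 0.0816 g H₂O ÷ 18.015 g/mol = 0.009059 mol
mass O = 0.0998 − (0.05431 + 0.009132) = 0.03636 g → mol O = 0.03636 ÷ 15.999 = 0.002272 mol
Divide by the smallest (0.002272 mol): C 1.990, H 3.986, O 1.000
Empirical formula: C2H4O
Empirical-formula mass = 44.05 g/mol; 88 ÷ 44.05 ≈ 2, so the molecular formula is C4H8O2.

C4H8O2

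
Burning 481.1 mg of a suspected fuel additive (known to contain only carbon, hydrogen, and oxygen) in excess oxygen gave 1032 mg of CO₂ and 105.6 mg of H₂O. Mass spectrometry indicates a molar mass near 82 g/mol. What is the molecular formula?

mol C = 1.032 g CO₂ ÷ 44.009 g/mol = 0.023450 mol
mol H = 2 × 0.1056 g H₂O ÷ 18.015 g/mol = 0.011724 mol
mass O = 0.4811 − (0.28165 + 0.011817) = 0.18763 g → mol O = 0.18763 ÷ 15.999 = 0.011727 mol
Divide by the smallest (0.011724 mol): C 2.000, H 1.000, O 1.000
Empirical formula: C2HO
Empirical-formula mass = 41.03 g/mol; 82 ÷ 41.03 ≈ 2, so the molecular formula is C4H2O2.

C4H2O2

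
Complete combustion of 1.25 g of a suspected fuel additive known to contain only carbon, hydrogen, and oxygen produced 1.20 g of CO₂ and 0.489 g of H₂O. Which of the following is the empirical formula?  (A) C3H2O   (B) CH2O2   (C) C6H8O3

(B) CH2O2

mol C = 1.20 g CO₂ ÷ 44.009 g/mol = 0.02727 mol
mol H = 2 × 0.489 g H₂O ÷ 18.015 g/mol = 0.05429 mol
mass O = 1.25 − (0.3275 + 0.05472) = 0.8678 g → mol O = 0.8678 ÷ 15.999 = 0.05424 mol
Divide by the smallest (0.02727 mol): C 1.000, H 1.991, O 1.989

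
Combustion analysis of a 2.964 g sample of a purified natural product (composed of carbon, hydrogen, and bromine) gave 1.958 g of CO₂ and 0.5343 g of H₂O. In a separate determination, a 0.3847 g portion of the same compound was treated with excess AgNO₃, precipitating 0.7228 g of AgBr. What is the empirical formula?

C3H4Br2

mol C = 1.958 g CO₂ ÷ 44.009 g/mol = 0.044491 mol
mol H = 2 × 0.5343 g H₂O ÷ 18.015 g/mol = 0.059317 mol
From the AgBr data: mol Br per gram of compound = (0.7228 ÷ 187.772) ÷ 0.3847 = 0.010006 mol/g, so in the 2.964 g combustion sample mol Br = 0.029658 mol
Divide by the smallest (0.029658 mol): C 1.500, H 2.000, Br 1.000
Multiplying each by 2 gives whole numbers: C 3.00, H 4.00, Br 2.00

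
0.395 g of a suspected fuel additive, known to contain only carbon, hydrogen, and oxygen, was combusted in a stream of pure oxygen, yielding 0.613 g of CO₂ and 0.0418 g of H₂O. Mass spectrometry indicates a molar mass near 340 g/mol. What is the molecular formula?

C12H4O12

mol C = 0.613 g CO₂ ÷ 44.009 g/mol = 0.01393 mol
mol H = 2 × 0.0418 g H₂O ÷ 18.015 g/mol = 0.004641 mol
mass O = 0.395 − (0.1673 + 0.004678) = 0.2230 g → mol O = 0.2230 ÷ 15.999 = 0.01394 mol
Divide by the smallest (0.004641 mol): C 3.002, H 1.000, O 3.004
Empirical formula: C3HO3
Empirical-formula mass = 85.04 g/mol; 340 ÷ 85.04 ≈ 4, so the molecular formula is C12H4O12.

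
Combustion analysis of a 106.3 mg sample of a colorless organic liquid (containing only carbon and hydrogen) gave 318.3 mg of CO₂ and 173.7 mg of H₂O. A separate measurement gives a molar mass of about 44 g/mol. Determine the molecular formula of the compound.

C3H8

mol C = 0.3183 g CO₂ ÷ 44.009 g/mol = 0.0072326 mol
mol H = 2 × 0.1737 g H₂O ÷ 18.015 g/mol = 0.019284 mol
Divide by the smallest (0.0072326 mol): C 1.000, H 2.666
Multiplying each by 3 gives whole numbers: C 3.00, H 8.00
Empirical formula: C3H8
Empirical-formula mass = 44.10 g/mol; 44 ÷ 44.10 ≈ 1, so the molecular formula is C3H8.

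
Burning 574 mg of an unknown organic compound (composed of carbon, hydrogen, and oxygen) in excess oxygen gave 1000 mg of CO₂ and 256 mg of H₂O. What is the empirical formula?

C4H5O3

mol C = 1.00 g CO₂ ÷ 44.009 g/mol = 0.02272 mol
mol H = 2 × 0.256 g H₂O ÷ 18.015 g/mol = 0.02842 mol
mass O = 0.574 − (0.2729 + 0.02865) = 0.2724 g → mol O = 0.2724 ÷ 15.999 = 0.01703 mol
Divide by the smallest (0.01703 mol): C 1.334, H 1.669, O 1.000
Multiplying each by 3 gives whole numbers: C 4.00, H 5.01, O 3.00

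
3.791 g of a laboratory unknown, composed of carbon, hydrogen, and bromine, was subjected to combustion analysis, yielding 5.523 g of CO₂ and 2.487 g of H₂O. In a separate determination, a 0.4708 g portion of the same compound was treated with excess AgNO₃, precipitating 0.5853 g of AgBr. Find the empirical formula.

mol C = 5.523 g CO₂ ÷ 44.009 g/mol = 0.12550 mol
mol H = 2 × 2.487 g H₂O ÷ 18.015 g/mol = 0.27610 mol
From the AgBr data: mol Br per gram of compound = (0.5853 ÷ 187.772) ÷ 0.4708 = 0.0066208 mol/g, so in the 3.791 g combustion sample mol Br = 0.025099 mol
Divide by the smallest (0.025099 mol): C 5.000, H 11.000, Br 1.000

C5H11Br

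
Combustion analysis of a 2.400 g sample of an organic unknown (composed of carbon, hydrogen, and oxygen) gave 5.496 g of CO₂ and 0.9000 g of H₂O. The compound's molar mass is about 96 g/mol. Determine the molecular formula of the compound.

mol C = 5.496 g CO₂ ÷ 44.009 g/mol = 0.12488 mol
mol H = 2 × 0.9000 g H₂O ÷ 18.015 g/mol = 0.099917 mol
mass O = 2.400 − (1.5000 + 0.10072) = 0.79931 g → mol O = 0.79931 ÷ 15.999 = 0.049960 mol
Divide by the smallest (0.049960 mol): C 2.500, H 2.000, O 1.000
Multiplying each by 2 gives whole numbers: C 5.00, H 4.00, O 2.00
Empirical formula: C5H4O2
Empirical-formula mass = 96.08 g/mol; 96 ÷ 96.08 ≈ 1, so the molecular formula is C5H4O2.

C5H4O2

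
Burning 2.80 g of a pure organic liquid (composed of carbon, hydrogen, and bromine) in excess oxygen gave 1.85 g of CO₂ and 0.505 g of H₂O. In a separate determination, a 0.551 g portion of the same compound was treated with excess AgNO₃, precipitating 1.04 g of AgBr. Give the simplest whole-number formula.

C3H4Br2

mol C = 1.85 g CO₂ ÷ 44.009 g/mol = 0.04204 mol
mol H = 2 × 0.505 g H₂O ÷ 18.015 g/mol = 0.05606 mol
From the AgBr data: mol Br per gram of compound = (1.04 ÷ 187.772) ÷ 0.551 = 0.01005 mol/g, so in the 2.80 g combustion sample mol Br = 0.02815 mol
Divide by the smallest (0.02815 mol): C 1.494, H 1.992, Br 1.000
Multiplying each by 2 gives whole numbers: C 2.99, H 3.98, Br 2.00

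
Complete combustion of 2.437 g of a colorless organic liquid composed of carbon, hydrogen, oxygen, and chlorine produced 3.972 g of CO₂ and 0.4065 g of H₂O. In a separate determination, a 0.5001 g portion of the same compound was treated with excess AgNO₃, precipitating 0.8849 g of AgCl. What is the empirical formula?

mol C = 3.972 g CO₂ ÷ 44.009 g/mol = 0.090254 mol
mol H = 2 × 0.4065 g H₂O ÷ 18.015 g/mol = 0.045129 mol
From the AgCl data: mol Cl per gram of compound = (0.8849 ÷ 143.318) ÷ 0.5001 = 0.012346 mol/g, so in the 2.437 g combustion sample mol Cl = 0.030088 mol
mass O = 2.437 − (1.0840 + 0.045490 + 1.0666) = 0.24085 g → mol O = 0.24085 ÷ 15.999 = 0.015054 mol
Divide by the smallest (0.015054 mol): C 5.995, H 2.998, Cl 1.999, O 1.000

C6H3Cl2O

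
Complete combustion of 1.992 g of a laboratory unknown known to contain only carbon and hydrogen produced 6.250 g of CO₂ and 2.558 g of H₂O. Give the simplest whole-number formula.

mol C = 6.250 g CO₂ ÷ 44.009 g/mol = 0.14202 mol
mol H = 2 × 2.558 g H₂O ÷ 18.015 g/mol = 0.28399 mol
Divide by the smallest (0.14202 mol): C 1.000, H 2.000

CH2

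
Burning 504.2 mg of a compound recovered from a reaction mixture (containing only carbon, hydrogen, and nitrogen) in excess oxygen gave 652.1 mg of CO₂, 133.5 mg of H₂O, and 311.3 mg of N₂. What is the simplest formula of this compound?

C2H2N3

mol C = 0.6521 g CO₂ ÷ 44.009 g/mol = 0.014817 mol
mol H = 2 × 0.1335 g H₂O ÷ 18.015 g/mol = 0.014821 mol
mol N = 2 × 0.3113 g N₂ ÷ 28.014 g/mol = 0.022225 mol
Divide by the smallest (0.014817 mol): C 1.000, H 1.000, N 1.500
Multiplying each by 2 gives whole numbers: C 2.00, H 2.00, N 3.00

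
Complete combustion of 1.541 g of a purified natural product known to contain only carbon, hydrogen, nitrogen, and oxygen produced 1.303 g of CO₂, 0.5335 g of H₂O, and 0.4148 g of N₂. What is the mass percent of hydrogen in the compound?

3.87%

mol C = 1.303 g CO₂ ÷ 44.009 g/mol = 0.029608 mol
mol H = 2 × 0.5335 g H₂O ÷ 18.015 g/mol = 0.059228 mol
mol N = 2 × 0.4148 g N₂ ÷ 28.014 g/mol = 0.029614 mol
mass O = 1.541 − (0.35562 + 0.059702 + 0.41480) = 0.71088 g → mol O = 0.71088 ÷ 15.999 = 0.044433 mol
mass % H = 0.059702 g ÷ 1.541 g × 100%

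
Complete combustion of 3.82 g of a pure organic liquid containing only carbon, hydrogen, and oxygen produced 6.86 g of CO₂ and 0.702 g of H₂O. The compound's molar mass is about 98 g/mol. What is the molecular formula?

mol C = 6.86 g CO₂ ÷ 44.009 g/mol = 0.1559 mol
mol H = 2 × 0.702 g H₂O ÷ 18.015 g/mol = 0.07794 mol
mass O = 3.82 − (1.872 + 0.07856) = 1.869 g → mol O = 1.869 ÷ 15.999 = 0.1168 mol
Divide by the smallest (0.07794 mol): C 2.000, H 1.000, O 1.499
Multiplying each by 2 gives whole numbers: C 4.00, H 2.00, O 3.00
Empirical formula: C4H2O3
Empirical-formula mass = 98.06 g/mol; 98 ÷ 98.06 ≈ 1, so the molecular formula is C4H2O3.

C4H2O3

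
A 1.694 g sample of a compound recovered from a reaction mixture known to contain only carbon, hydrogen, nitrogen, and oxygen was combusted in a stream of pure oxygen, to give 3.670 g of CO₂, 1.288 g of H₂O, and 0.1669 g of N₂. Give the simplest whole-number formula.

C7H12NO2

mol C = 3.670 g CO₂ ÷ 44.009 g/mol = 0.083392 mol
mol H = 2 × 1.288 g H₂O ÷ 18.015 g/mol = 0.14299 mol
mol N = 2 × 0.1669 g N₂ ÷ 28.014 g/mol = 0.011915 mol
mass O = 1.694 − (1.0016 + 0.14414 + 0.16690) = 0.38134 g → mol O = 0.38134 ÷ 15.999 = 0.023835 mol
Divide by the smallest (0.011915 mol): C 6.999, H 12.001, N 1.000, O 2.000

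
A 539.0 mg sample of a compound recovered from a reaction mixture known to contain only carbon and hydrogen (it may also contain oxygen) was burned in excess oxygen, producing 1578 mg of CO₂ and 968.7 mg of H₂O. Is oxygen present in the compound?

no

mol C = 1.578 g CO₂ ÷ 44.009 g/mol = 0.035856 mol
mol H = 2 × 0.9687 g H₂O ÷ 18.015 g/mol = 0.10754 mol
C and H together account for 0.53907 g — essentially the entire 0.5390 g sample — so the compound contains no oxygen.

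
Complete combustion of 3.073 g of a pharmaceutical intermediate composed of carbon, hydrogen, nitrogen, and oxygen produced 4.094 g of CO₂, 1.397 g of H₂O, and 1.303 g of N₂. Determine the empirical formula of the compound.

C3H5N3O

mol C = 4.094 g CO₂ ÷ 44.009 g/mol = 0.093026 mol
mol H = 2 × 1.397 g H₂O ÷ 18.015 g/mol = 0.15509 mol
mol N = 2 × 1.303 g N₂ ÷ 28.014 g/mol = 0.093025 mol
mass O = 3.073 − (1.1173 + 0.15633 + 1.3030) = 0.49633 g → mol O = 0.49633 ÷ 15.999 = 0.031022 mol
Divide by the smallest (0.031022 mol): C 2.999, H 4.999, N 2.999, O 1.000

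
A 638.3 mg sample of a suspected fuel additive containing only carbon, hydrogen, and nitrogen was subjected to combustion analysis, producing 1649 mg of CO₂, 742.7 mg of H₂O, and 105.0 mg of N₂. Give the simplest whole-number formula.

mol C = 1.649 g CO₂ ÷ 44.009 g/mol = 0.037470 mol
mol H = 2 × 0.7427 g H₂O ÷ 18.015 g/mol = 0.082454 mol
mol N = 2 × 0.1050 g N₂ ÷ 28.014 g/mol = 0.0074963 mol
Divide by the smallest (0.0074963 mol): C 4.998, H 10.999, N 1.000

C5H11N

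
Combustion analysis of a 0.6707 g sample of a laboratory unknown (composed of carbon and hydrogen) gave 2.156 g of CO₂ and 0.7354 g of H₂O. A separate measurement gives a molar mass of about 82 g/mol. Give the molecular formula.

mol C = 2.156 g CO₂ ÷ 44.009 g/mol = 0.048990 mol
mol H = 2 × 0.7354 g H₂O ÷ 18.015 g/mol = 0.081643 mol
Divide by the smallest (0.048990 mol): C 1.000, H 1.667
Multiplying each by 3 gives whole numbers: C 3.00, H 5.00
Empirical formula: C3H5
Empirical-formula mass = 41.07 g/mol; 82 ÷ 41.07 ≈ 2, so the molecular formula is C6H10.

C6H10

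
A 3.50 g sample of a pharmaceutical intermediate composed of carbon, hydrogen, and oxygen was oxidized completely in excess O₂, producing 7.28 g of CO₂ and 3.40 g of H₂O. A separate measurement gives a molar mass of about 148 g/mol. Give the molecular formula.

mol C = 7.28 g CO₂ ÷ 44.009 g/mol = 0.1654 mol
mol H = 2 × 3.40 g H₂O ÷ 18.015 g/mol = 0.3775 mol
mass O = 3.50 − (1.987 + 0.3805) = 1.133 g → mol O = 1.133 ÷ 15.999 = 0.07079 mol
Divide by the smallest (0.07079 mol): C 2.337, H 5.332, O 1.000
Multiplying each by 3 gives whole numbers: C 7.01, H 16.00, O 3.00
Empirical formula: C7H16O3
Empirical-formula mass = 148.20 g/mol; 148 ÷ 148.20 ≈ 1, so the molecular formula is C7H16O3.

C7H16O3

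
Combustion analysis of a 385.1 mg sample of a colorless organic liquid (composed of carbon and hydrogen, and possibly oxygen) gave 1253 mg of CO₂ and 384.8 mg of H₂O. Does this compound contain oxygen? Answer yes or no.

no

mol C = 1.253 g CO₂ ÷ 44.009 g/mol = 0.028471 mol
mol H = 2 × 0.3848 g H₂O ÷ 18.015 g/mol = 0.042720 mol
C and H together account for 0.38503 g — essentially the entire 0.3851 g sample — so the compound contains no oxygen.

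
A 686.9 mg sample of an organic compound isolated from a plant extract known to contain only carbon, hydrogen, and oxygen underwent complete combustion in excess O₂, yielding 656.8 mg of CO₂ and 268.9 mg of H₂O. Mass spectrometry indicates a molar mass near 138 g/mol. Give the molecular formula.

C3H6O6

mol C = 0.6568 g CO₂ ÷ 44.009 g/mol = 0.014924 mol
mol H = 2 × 0.2689 g H₂O ÷ 18.015 g/mol = 0.029853 mol
mass O = 0.6869 − (0.17925 + 0.030092) = 0.47755 g → mol O = 0.47755 ÷ 15.999 = 0.029849 mol
Divide by the smallest (0.014924 mol): C 1.000, H 2.000, O 2.000
Empirical formula: CH2O2
Empirical-formula mass = 46.02 g/mol; 138 ÷ 46.02 ≈ 3, so the molecular formula is C3H6O6.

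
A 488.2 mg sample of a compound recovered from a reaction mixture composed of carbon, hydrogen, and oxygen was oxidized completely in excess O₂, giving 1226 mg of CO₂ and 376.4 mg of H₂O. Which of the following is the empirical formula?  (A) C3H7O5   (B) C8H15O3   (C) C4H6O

mol C = 1.226 g CO₂ ÷ 44.009 g/mol = 0.027858 mol
mol H = 2 × 0.3764 g H₂O ÷ 18.015 g/mol = 0.041787 mol
mass O = 0.4882 − (0.33460 + 0.042122) = 0.11148 g → mol O = 0.11148 ÷ 15.999 = 0.0069677 mol
Divide by the smallest (0.0069677 mol): C 3.998, H 5.997, O 1.000

(C) C4H6O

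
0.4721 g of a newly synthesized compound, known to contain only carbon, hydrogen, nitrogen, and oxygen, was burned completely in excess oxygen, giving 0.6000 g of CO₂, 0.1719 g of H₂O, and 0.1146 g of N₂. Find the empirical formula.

C5H7N3O4

mol C = 0.6000 g CO₂ ÷ 44.009 g/mol = 0.013634 mol
mol H = 2 × 0.1719 g H₂O ÷ 18.015 g/mol = 0.019084 mol
mol N = 2 × 0.1146 g N₂ ÷ 28.014 g/mol = 0.0081816 mol
mass O = 0.4721 − (0.16375 + 0.019237 + 0.11460) = 0.17451 g → mol O = 0.17451 ÷ 15.999 = 0.010908 mol
Divide by the smallest (0.0081816 mol): C 1.666, H 2.333, N 1.000, O 1.333
Multiplying each by 3 gives whole numbers: C 5.00, H 7.00, N 3.00, O 4.00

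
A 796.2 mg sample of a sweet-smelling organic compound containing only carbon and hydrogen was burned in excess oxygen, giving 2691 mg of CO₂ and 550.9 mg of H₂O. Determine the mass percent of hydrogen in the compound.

7.74%

mol C = 2.691 g CO₂ ÷ 44.009 g/mol = 0.061147 mol
mol H = 2 × 0.5509 g H₂O ÷ 18.015 g/mol = 0.061160 mol
mass % H = 0.061649 g ÷ 0.7962 g × 100%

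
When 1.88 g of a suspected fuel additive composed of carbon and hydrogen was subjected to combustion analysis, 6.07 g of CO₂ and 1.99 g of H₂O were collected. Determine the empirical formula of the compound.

C5H8

mol C = 6.07 g CO₂ ÷ 44.009 g/mol = 0.1379 mol
mol H = 2 × 1.99 g H₂O ÷ 18.015 g/mol = 0.2209 mol
Divide by the smallest (0.1379 mol): C 1.000, H 1.602
Multiplying each by 5 gives whole numbers: C 5.00, H 8.01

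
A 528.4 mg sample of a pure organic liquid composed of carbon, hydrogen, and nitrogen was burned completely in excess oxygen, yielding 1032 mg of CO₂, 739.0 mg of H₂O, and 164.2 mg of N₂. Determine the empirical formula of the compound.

C2H7N

mol C = 1.032 g CO₂ ÷ 44.009 g/mol = 0.023450 mol
mol H = 2 × 0.7390 g H₂O ÷ 18.015 g/mol = 0.082043 mol
mol N = 2 × 0.1642 g N₂ ÷ 28.014 g/mol = 0.011723 mol
Divide by the smallest (0.011723 mol): C 2.000, H 6.999, N 1.000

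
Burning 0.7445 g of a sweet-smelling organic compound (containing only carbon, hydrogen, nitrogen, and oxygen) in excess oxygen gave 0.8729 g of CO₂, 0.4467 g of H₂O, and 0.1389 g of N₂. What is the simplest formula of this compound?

mol C = 0.8729 g CO₂ ÷ 44.009 g/mol = 0.019835 mol
mol H = 2 × 0.4467 g H₂O ÷ 18.015 g/mol = 0.049592 mol
mol N = 2 × 0.1389 g N₂ ÷ 28.014 g/mol = 0.0099165 mol
mass O = 0.7445 − (0.23823 + 0.049989 + 0.13890) = 0.31738 g → mol O = 0.31738 ÷ 15.999 = 0.019837 mol
Divide by the smallest (0.0099165 mol): C 2.000, H 5.001, N 1.000, O 2.000

C2H5NO2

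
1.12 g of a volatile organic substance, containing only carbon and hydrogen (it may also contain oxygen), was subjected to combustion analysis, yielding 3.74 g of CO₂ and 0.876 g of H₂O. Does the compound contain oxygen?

mol C = 3.74 g CO₂ ÷ 44.009 g/mol = 0.08498 mol
mol H = 2 × 0.876 g H₂O ÷ 18.015 g/mol = 0.09725 mol
C and H together account for 1.119 g — essentially the entire 1.12 g sample — so the compound contains no oxygen.

no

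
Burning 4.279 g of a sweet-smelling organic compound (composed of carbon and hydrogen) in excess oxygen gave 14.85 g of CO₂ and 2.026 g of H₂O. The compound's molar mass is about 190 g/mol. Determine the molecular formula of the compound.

C15H10

mol C = 14.85 g CO₂ ÷ 44.009 g/mol = 0.33743 mol
mol H = 2 × 2.026 g H₂O ÷ 18.015 g/mol = 0.22492 mol
Divide by the smallest (0.22492 mol): C 1.500, H 1.000
Multiplying each by 2 gives whole numbers: C 3.00, H 2.00
Empirical formula: C3H2
Empirical-formula mass = 38.05 g/mol; 190 ÷ 38.05 ≈ 5, so the molecular formula is C15H10.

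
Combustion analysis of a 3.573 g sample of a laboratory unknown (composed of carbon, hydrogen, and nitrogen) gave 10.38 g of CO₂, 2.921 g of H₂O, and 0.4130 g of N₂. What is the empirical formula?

mol C = 10.38 g CO₂ ÷ 44.009 g/mol = 0.23586 mol
mol H = 2 × 2.921 g H₂O ÷ 18.015 g/mol = 0.32429 mol
mol N = 2 × 0.4130 g N₂ ÷ 28.014 g/mol = 0.029485 mol
Divide by the smallest (0.029485 mol): C 7.999, H 10.998, N 1.000

C8H11N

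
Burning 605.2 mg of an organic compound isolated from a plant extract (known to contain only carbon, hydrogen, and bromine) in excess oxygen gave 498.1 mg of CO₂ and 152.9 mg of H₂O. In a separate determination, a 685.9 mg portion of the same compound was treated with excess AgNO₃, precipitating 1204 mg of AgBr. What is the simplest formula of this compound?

C2H3Br

mol C = 0.4981 g CO₂ ÷ 44.009 g/mol = 0.011318 mol
mol H = 2 × 0.1529 g H₂O ÷ 18.015 g/mol = 0.016975 mol
From the AgBr data: mol Br per gram of compound = (1.204 ÷ 187.772) ÷ 0.6859 = 0.0093483 mol/g, so in the 0.6052 g combustion sample mol Br = 0.0056576 mol
Divide by the smallest (0.0056576 mol): C 2.001, H 3.000, Br 1.000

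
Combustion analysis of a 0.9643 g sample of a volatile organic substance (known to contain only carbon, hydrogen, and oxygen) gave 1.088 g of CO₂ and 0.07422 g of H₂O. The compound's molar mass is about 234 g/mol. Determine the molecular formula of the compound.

C6H2O10

mol C = 1.088 g CO₂ ÷ 44.009 g/mol = 0.024722 mol
mol H = 2 × 0.07422 g H₂O ÷ 18.015 g/mol = 0.0082398 mol
mass O = 0.9643 − (0.29694 + 0.0083057) = 0.65906 g → mol O = 0.65906 ÷ 15.999 = 0.041194 mol
Divide by the smallest (0.0082398 mol): C 3.000, H 1.000, O 4.999
Empirical formula: C3HO5
Empirical-formula mass = 117.04 g/mol; 234 ÷ 117.04 ≈ 2, so the molecular formula is C6H2O10.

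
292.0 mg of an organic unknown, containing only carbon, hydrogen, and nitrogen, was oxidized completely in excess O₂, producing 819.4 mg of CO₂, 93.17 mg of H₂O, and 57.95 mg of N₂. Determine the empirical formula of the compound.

mol C = 0.8194 g CO₂ ÷ 44.009 g/mol = 0.018619 mol
mol H = 2 × 0.09317 g H₂O ÷ 18.015 g/mol = 0.010344 mol
mol N = 2 × 0.05795 g N₂ ÷ 28.014 g/mol = 0.0041372 mol
Divide by the smallest (0.0041372 mol): C 4.500, H 2.500, N 1.000
Multiplying each by 2 gives whole numbers: C 9.00, H 5.00, N 2.00

C9H5N2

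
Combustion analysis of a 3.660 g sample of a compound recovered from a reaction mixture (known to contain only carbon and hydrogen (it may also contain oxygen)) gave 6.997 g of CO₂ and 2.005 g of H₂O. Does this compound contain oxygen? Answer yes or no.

yes

mol C = 6.997 g CO₂ ÷ 44.009 g/mol = 0.15899 mol
mol H = 2 × 2.005 g H₂O ÷ 18.015 g/mol = 0.22259 mol
C and H account for only 2.1340 g of the 3.660 g sample; the remaining 1.5260 g must be oxygen.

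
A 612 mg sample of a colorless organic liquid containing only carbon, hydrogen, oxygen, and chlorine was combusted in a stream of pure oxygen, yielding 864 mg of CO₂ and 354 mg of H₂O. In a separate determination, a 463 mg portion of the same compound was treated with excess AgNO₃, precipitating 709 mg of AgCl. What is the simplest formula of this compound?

C3H6ClO

mol C = 0.864 g CO₂ ÷ 44.009 g/mol = 0.01963 mol
mol H = 2 × 0.354 g H₂O ÷ 18.015 g/mol = 0.03930 mol
From the AgCl data: mol Cl per gram of compound = (0.709 ÷ 143.318) ÷ 0.463 = 0.01068 mol/g, so in the 0.612 g combustion sample mol Cl = 0.006539 mol
mass O = 0.612 − (0.2358 + 0.03961 + 0.2318) = 0.1048 g → mol O = 0.1048 ÷ 15.999 = 0.006549 mol
Divide by the smallest (0.006539 mol): C 3.002, H 6.010, Cl 1.000, O 1.001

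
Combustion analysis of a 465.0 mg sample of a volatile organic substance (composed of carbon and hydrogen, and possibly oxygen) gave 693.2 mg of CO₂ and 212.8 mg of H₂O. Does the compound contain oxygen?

yes

mol C = 0.6932 g CO₂ ÷ 44.009 g/mol = 0.015751 mol
mol H = 2 × 0.2128 g H₂O ÷ 18.015 g/mol = 0.023625 mol
C and H account for only 0.21300 g of the 0.4650 g sample; the remaining 0.25200 g must be oxygen.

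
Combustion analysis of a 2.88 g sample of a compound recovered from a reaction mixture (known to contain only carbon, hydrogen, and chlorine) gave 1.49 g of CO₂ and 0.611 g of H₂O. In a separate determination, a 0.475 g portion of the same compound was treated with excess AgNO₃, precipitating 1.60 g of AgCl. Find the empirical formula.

mol C = 1.49 g CO₂ ÷ 44.009 g/mol = 0.03386 mol
mol H = 2 × 0.611 g H₂O ÷ 18.015 g/mol = 0.06783 mol
From the AgCl data: mol Cl per gram of compound = (1.60 ÷ 143.318) ÷ 0.475 = 0.02350 mol/g, so in the 2.88 g combustion sample mol Cl = 0.06769 mol
Divide by the smallest (0.03386 mol): C 1.000, H 2.004, Cl 1.999

CH2Cl2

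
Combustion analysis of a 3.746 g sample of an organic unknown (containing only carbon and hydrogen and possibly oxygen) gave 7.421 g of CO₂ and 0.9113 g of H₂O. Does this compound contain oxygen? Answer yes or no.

yes

mol C = 7.421 g CO₂ ÷ 44.009 g/mol = 0.16862 mol
mol H = 2 × 0.9113 g H₂O ÷ 18.015 g/mol = 0.10117 mol
C and H account for only 2.1273 g of the 3.746 g sample; the remaining 1.6187 g must be oxygen.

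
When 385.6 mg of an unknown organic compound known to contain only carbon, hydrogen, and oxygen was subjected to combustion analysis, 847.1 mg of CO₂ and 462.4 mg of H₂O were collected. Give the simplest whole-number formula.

mol C = 0.8471 g CO₂ ÷ 44.009 g/mol = 0.019248 mol
mol H = 2 × 0.4624 g H₂O ÷ 18.015 g/mol = 0.051335 mol
mass O = 0.3856 − (0.23119 + 0.051746) = 0.10266 g → mol O = 0.10266 ÷ 15.999 = 0.0064168 mol
Divide by the smallest (0.0064168 mol): C 3.000, H 8.000, O 1.000

C3H8O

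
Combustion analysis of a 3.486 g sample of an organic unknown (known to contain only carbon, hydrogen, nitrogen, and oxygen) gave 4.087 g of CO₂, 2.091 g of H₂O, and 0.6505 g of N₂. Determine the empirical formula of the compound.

mol C = 4.087 g CO₂ ÷ 44.009 g/mol = 0.092867 mol
mol H = 2 × 2.091 g H₂O ÷ 18.015 g/mol = 0.23214 mol
mol N = 2 × 0.6505 g N₂ ÷ 28.014 g/mol = 0.046441 mol
mass O = 3.486 − (1.1154 + 0.23400 + 0.65050) = 1.4861 g → mol O = 1.4861 ÷ 15.999 = 0.092885 mol
Divide by the smallest (0.046441 mol): C 2.000, H 4.999, N 1.000, O 2.000

C2H5NO2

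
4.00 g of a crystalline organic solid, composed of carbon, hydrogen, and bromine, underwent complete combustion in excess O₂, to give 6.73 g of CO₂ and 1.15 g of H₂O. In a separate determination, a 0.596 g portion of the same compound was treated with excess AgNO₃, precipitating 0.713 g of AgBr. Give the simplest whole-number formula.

C6H5Br

mol C = 6.73 g CO₂ ÷ 44.009 g/mol = 0.1529 mol
mol H = 2 × 1.15 g H₂O ÷ 18.015 g/mol = 0.1277 mol
From the AgBr data: mol Br per gram of compound = (0.713 ÷ 187.772) ÷ 0.596 = 0.006371 mol/g, so in the 4.00 g combustion sample mol Br = 0.02548 mol
Divide by the smallest (0.02548 mol): C 6.001, H 5.010, Br 1.000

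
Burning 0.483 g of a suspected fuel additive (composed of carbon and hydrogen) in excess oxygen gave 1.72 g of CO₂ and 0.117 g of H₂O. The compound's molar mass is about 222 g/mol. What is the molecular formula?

C18H6

mol C = 1.72 g CO₂ ÷ 44.009 g/mol = 0.03908 mol
mol H = 2 × 0.117 g H₂O ÷ 18.015 g/mol = 0.01299 mol
Divide by the smallest (0.01299 mol): C 3.009, H 1.000
Empirical formula: C3H
Empirical-formula mass = 37.04 g/mol; 222 ÷ 37.04 ≈ 6, so the molecular formula is C18H6.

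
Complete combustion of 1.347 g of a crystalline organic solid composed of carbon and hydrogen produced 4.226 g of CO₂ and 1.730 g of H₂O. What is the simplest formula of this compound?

CH2

mol C = 4.226 g CO₂ ÷ 44.009 g/mol = 0.096026 mol
mol H = 2 × 1.730 g H₂O ÷ 18.015 g/mol = 0.19206 mol
Divide by the smallest (0.096026 mol): C 1.000, H 2.000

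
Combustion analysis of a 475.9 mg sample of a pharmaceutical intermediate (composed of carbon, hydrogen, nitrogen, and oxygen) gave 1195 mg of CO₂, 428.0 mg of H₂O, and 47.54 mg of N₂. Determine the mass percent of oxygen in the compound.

11.41%

mol C = 1.195 g CO₂ ÷ 44.009 g/mol = 0.027154 mol
mol H = 2 × 0.4280 g H₂O ÷ 18.015 g/mol = 0.047516 mol
mol N = 2 × 0.04754 g N₂ ÷ 28.014 g/mol = 0.0033940 mol
mass O = 0.4759 − (0.32614 + 0.047896 + 0.047540) = 0.054323 g → mol O = 0.054323 ÷ 15.999 = 0.0033954 mol
mass % O = 0.054323 g ÷ 0.4759 g × 100%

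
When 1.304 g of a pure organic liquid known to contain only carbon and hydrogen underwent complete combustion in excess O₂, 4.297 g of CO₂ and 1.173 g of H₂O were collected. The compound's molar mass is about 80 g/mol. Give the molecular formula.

C6H8

mol C = 4.297 g CO₂ ÷ 44.009 g/mol = 0.097639 mol
mol H = 2 × 1.173 g H₂O ÷ 18.015 g/mol = 0.13022 mol
Divide by the smallest (0.097639 mol): C 1.000, H 1.334
Multiplying each by 3 gives whole numbers: C 3.00, H 4.00
Empirical formula: C3H4
Empirical-formula mass = 40.06 g/mol; 80 ÷ 40.06 ≈ 2, so the molecular formula is C6H8.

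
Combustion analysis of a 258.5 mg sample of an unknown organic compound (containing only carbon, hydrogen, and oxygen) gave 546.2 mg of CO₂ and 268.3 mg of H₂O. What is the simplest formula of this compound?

C5H12O2

mol C = 0.5462 g CO₂ ÷ 44.009 g/mol = 0.012411 mol
mol H = 2 × 0.2683 g H₂O ÷ 18.015 g/mol = 0.029786 mol
mass O = 0.2585 − (0.14907 + 0.030025) = 0.079406 g → mol O = 0.079406 ÷ 15.999 = 0.0049632 mol
Divide by the smallest (0.0049632 mol): C 2.501, H 6.001, O 1.000
Multiplying each by 2 gives whole numbers: C 5.00, H 12.00, O 2.00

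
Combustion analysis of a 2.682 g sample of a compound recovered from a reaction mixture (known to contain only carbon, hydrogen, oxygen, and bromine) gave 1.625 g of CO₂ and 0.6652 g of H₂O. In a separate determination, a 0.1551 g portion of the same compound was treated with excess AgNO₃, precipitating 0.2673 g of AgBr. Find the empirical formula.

mol C = 1.625 g CO₂ ÷ 44.009 g/mol = 0.036924 mol
mol H = 2 × 0.6652 g H₂O ÷ 18.015 g/mol = 0.073850 mol
From the AgBr data: mol Br per gram of compound = (0.2673 ÷ 187.772) ÷ 0.1551 = 0.0091782 mol/g, so in the 2.682 g combustion sample mol Br = 0.024616 mol
mass O = 2.682 − (0.44350 + 0.074440 + 1.9669) = 0.19716 g → mol O = 0.19716 ÷ 15.999 = 0.012323 mol
Divide by the smallest (0.012323 mol): C 2.996, H 5.993, Br 1.998, O 1.000

C3H6Br2O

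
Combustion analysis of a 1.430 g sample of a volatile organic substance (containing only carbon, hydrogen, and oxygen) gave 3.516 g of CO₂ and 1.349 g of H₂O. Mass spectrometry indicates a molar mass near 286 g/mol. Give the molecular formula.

C16H30O4

mol C = 3.516 g CO₂ ÷ 44.009 g/mol = 0.079893 mol
mol H = 2 × 1.349 g H₂O ÷ 18.015 g/mol = 0.14976 mol
mass O = 1.430 − (0.95959 + 0.15096) = 0.31945 g → mol O = 0.31945 ÷ 15.999 = 0.019967 mol
Divide by the smallest (0.019967 mol): C 4.001, H 7.501, O 1.000
Multiplying each by 2 gives whole numbers: C 8.00, H 15.00, O 2.00
Empirical formula: C8H15O2
Empirical-formula mass = 143.21 g/mol; 286 ÷ 143.21 ≈ 2, so the molecular formula is C16H30O4.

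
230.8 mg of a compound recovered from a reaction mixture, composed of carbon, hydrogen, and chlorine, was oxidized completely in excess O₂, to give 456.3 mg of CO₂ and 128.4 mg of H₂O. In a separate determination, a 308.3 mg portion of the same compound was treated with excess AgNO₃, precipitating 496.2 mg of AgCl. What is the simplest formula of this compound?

mol C = 0.4563 g CO₂ ÷ 44.009 g/mol = 0.010368 mol
mol H = 2 × 0.1284 g H₂O ÷ 18.015 g/mol = 0.014255 mol
From the AgCl data: mol Cl per gram of compound = (0.4962 ÷ 143.318) ÷ 0.3083 = 0.011230 mol/g, so in the 0.2308 g combustion sample mol Cl = 0.0025919 mol
Divide by the smallest (0.0025919 mol): C 4.000, H 5.500, Cl 1.000
Multiplying each by 2 gives whole numbers: C 8.00, H 11.00, Cl 2.00

C8H11Cl2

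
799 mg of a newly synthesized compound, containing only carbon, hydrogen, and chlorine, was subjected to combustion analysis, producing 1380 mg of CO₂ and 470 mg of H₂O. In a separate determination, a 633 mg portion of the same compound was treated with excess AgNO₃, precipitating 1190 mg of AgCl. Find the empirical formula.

mol C = 1.38 g CO₂ ÷ 44.009 g/mol = 0.03136 mol
mol H = 2 × 0.470 g H₂O ÷ 18.015 g/mol = 0.05218 mol
From the AgCl data: mol Cl per gram of compound = (1.19 ÷ 143.318) ÷ 0.633 = 0.01312 mol/g, so in the 0.799 g combustion sample mol Cl = 0.01048 mol
Divide by the smallest (0.01048 mol): C 2.992, H 4.979, Cl 1.000

C3H5Cl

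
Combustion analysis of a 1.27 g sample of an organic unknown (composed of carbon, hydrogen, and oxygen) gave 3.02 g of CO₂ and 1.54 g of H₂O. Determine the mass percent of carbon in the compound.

mol C = 3.02 g CO₂ ÷ 44.009 g/mol = 0.06862 mol
mol H = 2 × 1.54 g H₂O ÷ 18.015 g/mol = 0.1710 mol
mass O = 1.27 − (0.8242 + 0.1723) = 0.2734 g → mol O = 0.2734 ÷ 15.999 = 0.01709 mol
mass % C = 0.8242 g ÷ 1.27 g × 100%

64.9%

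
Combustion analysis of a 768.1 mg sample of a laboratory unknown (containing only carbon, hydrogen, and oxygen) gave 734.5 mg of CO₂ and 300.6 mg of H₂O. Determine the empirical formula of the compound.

CH2O2

mol C = 0.7345 g CO₂ ÷ 44.009 g/mol = 0.016690 mol
mol H = 2 × 0.3006 g H₂O ÷ 18.015 g/mol = 0.033372 mol
mass O = 0.7681 − (0.20046 + 0.033639) = 0.53400 g → mol O = 0.53400 ÷ 15.999 = 0.033377 mol
Divide by the smallest (0.016690 mol): C 1.000, H 2.000, O 2.000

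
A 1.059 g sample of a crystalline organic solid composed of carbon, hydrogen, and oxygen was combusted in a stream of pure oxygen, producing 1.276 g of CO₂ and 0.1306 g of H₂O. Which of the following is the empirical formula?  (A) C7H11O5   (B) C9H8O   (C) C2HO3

(C) C2HO3

mol C = 1.276 g CO₂ ÷ 44.009 g/mol = 0.028994 mol
mol H = 2 × 0.1306 g H₂O ÷ 18.015 g/mol = 0.014499 mol
mass O = 1.059 − (0.34825 + 0.014615) = 0.69614 g → mol O = 0.69614 ÷ 15.999 = 0.043511 mol
Divide by the smallest (0.014499 mol): C 2.000, H 1.000, O 3.001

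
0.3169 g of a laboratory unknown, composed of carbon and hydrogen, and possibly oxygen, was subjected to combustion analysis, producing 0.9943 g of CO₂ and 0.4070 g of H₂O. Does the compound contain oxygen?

mol C = 0.9943 g CO₂ ÷ 44.009 g/mol = 0.022593 mol
mol H = 2 × 0.4070 g H₂O ÷ 18.015 g/mol = 0.045185 mol
C and H together account for 0.31691 g — essentially the entire 0.3169 g sample — so the compound contains no oxygen.

no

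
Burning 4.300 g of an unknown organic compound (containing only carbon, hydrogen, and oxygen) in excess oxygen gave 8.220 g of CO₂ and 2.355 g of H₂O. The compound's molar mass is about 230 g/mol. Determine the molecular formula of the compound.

C10H14O6

mol C = 8.220 g CO₂ ÷ 44.009 g/mol = 0.18678 mol
mol H = 2 × 2.355 g H₂O ÷ 18.015 g/mol = 0.26145 mol
mass O = 4.300 − (2.2434 + 0.26354) = 1.7930 g → mol O = 1.7930 ÷ 15.999 = 0.11207 mol
Divide by the smallest (0.11207 mol): C 1.667, H 2.333, O 1.000
Multiplying each by 3 gives whole numbers: C 5.00, H 7.00, O 3.00
Empirical formula: C5H7O3
Empirical-formula mass = 115.11 g/mol; 230 ÷ 115.11 ≈ 2, so the molecular formula is C10H14O6.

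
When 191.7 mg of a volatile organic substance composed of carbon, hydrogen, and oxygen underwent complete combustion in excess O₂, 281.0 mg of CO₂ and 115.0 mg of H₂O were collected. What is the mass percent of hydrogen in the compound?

6.71%

mol C = 0.2810 g CO₂ ÷ 44.009 g/mol = 0.0063851 mol
mol H = 2 × 0.1150 g H₂O ÷ 18.015 g/mol = 0.012767 mol
mass O = 0.1917 − (0.076691 + 0.012869) = 0.10214 g → mol O = 0.10214 ÷ 15.999 = 0.0063841 mol
mass % H = 0.012869 g ÷ 0.1917 g × 100%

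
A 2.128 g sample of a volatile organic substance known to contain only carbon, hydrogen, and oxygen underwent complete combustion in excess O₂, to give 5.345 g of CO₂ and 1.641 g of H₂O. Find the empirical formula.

mol C = 5.345 g CO₂ ÷ 44.009 g/mol = 0.12145 mol
mol H = 2 × 1.641 g H₂O ÷ 18.015 g/mol = 0.18218 mol
mass O = 2.128 − (1.4588 + 0.18364) = 0.48560 g → mol O = 0.48560 ÷ 15.999 = 0.030352 mol
Divide by the smallest (0.030352 mol): C 4.002, H 6.002, O 1.000

C4H6O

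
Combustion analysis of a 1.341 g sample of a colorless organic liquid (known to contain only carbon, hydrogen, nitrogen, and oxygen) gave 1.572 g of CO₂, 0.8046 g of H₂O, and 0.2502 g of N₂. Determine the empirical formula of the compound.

mol C = 1.572 g CO₂ ÷ 44.009 g/mol = 0.035720 mol
mol H = 2 × 0.8046 g H₂O ÷ 18.015 g/mol = 0.089326 mol
mol N = 2 × 0.2502 g N₂ ÷ 28.014 g/mol = 0.017862 mol
mass O = 1.341 − (0.42903 + 0.090040 + 0.25020) = 0.57173 g → mol O = 0.57173 ÷ 15.999 = 0.035735 mol
Divide by the smallest (0.017862 mol): C 2.000, H 5.001, N 1.000, O 2.001

C2H5NO2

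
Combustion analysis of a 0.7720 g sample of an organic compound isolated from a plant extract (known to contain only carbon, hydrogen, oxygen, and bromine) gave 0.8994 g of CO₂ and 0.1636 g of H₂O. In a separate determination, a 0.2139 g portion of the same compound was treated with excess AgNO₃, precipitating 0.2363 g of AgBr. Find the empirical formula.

C9H8Br2O4

mol C = 0.8994 g CO₂ ÷ 44.009 g/mol = 0.020437 mol
mol H = 2 × 0.1636 g H₂O ÷ 18.015 g/mol = 0.018163 mol
From the AgBr data: mol Br per gram of compound = (0.2363 ÷ 187.772) ÷ 0.2139 = 0.0058833 mol/g, so in the 0.7720 g combustion sample mol Br = 0.0045419 mol
mass O = 0.7720 − (0.24547 + 0.018308 + 0.36292) = 0.14531 g → mol O = 0.14531 ÷ 15.999 = 0.0090824 mol
Divide by the smallest (0.0045419 mol): C 4.500, H 3.999, Br 1.000, O 2.000
Multiplying each by 2 gives whole numbers: C 9.00, H 8.00, Br 2.00, O 4.00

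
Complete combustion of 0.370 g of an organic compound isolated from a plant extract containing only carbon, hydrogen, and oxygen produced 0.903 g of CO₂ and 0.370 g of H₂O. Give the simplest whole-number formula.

C4H8O

mol C = 0.903 g CO₂ ÷ 44.009 g/mol = 0.02052 mol
mol H = 2 × 0.370 g H₂O ÷ 18.015 g/mol = 0.04108 mol
mass O = 0.370 − (0.2464 + 0.04141) = 0.08215 g → mol O = 0.08215 ÷ 15.999 = 0.005134 mol
Divide by the smallest (0.005134 mol): C 3.996, H 8.000, O 1.000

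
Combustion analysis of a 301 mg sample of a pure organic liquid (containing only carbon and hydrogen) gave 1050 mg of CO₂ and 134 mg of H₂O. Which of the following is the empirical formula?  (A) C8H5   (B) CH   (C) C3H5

(A) C8H5

mol C = 1.05 g CO₂ ÷ 44.009 g/mol = 0.02386 mol
mol H = 2 × 0.134 g H₂O ÷ 18.015 g/mol = 0.01488 mol
Divide by the smallest (0.01488 mol): C 1.604, H 1.000
Multiplying each by 5 gives whole numbers: C 8.02, H 5.00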